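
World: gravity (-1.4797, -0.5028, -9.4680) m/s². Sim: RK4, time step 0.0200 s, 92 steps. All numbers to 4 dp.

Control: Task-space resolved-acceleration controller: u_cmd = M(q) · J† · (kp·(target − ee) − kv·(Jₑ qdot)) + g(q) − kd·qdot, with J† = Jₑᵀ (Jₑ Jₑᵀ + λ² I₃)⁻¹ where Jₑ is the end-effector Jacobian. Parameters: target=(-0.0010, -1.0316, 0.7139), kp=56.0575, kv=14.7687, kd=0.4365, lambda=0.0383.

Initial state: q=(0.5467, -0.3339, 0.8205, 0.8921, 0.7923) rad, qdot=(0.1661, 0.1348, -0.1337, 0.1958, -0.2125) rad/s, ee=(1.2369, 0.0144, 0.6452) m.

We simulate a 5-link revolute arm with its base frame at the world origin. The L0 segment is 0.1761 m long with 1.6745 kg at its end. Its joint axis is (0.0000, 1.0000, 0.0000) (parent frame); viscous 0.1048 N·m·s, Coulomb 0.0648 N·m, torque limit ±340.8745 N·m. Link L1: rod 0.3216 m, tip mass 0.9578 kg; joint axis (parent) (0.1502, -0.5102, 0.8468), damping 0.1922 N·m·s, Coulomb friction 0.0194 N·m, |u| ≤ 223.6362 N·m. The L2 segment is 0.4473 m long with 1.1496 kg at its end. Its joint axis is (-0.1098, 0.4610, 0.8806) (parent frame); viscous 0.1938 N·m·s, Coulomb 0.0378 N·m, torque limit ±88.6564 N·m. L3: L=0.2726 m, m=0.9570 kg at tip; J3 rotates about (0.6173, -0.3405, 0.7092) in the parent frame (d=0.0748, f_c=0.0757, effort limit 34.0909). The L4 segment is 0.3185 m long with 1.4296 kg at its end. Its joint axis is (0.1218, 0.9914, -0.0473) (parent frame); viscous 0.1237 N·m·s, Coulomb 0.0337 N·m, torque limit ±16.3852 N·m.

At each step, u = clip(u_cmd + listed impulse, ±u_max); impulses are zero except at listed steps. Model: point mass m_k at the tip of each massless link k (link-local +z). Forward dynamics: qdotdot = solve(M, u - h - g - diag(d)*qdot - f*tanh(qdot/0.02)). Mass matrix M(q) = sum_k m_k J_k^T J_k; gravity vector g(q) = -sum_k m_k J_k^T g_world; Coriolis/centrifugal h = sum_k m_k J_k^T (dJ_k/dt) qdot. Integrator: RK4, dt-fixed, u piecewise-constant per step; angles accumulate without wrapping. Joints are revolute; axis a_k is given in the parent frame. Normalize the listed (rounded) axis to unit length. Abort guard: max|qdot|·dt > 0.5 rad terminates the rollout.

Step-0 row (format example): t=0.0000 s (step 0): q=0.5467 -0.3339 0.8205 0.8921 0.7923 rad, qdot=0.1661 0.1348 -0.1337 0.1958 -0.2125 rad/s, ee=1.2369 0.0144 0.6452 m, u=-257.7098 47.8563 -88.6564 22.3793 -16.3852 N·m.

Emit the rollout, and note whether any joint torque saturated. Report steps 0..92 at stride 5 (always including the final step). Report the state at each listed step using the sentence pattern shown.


t=0.1000 s (step 5): q=0.0212 -0.8869 1.2176 1.4982 1.0546 rad, qdot=-6.3727 -6.6982 4.2188 5.7836 2.8533 rad/s, ee=1.0219 -0.1804 0.6912 m, u=-18.3087 -4.1627 -10.0941 -0.0087 -1.8909 N·m.
t=0.2000 s (step 10): q=-0.5316 -1.4652 1.5279 1.7886 1.2081 rad, qdot=-4.4139 -4.4753 1.4606 0.7725 0.6613 rad/s, ee=0.6922 -0.4872 0.7530 m, u=21.1325 28.4269 15.7189 -2.4667 4.6500 N·m.
t=0.3000 s (step 15): q=-0.8584 -1.7778 1.5344 1.7589 1.2308 rad, qdot=-2.2329 -1.9853 -0.9137 -0.9714 -0.1218 rad/s, ee=0.4071 -0.7153 0.7511 m, u=29.4409 38.4605 18.8648 -3.3036 5.9280 N·m.
t=0.4000 s (step 20): q=-1.0006 -1.9046 1.4082 1.6535 1.1959 rad, qdot=-0.7397 -0.7275 -1.3883 -0.9559 -0.5482 rad/s, ee=0.2173 -0.8465 0.7271 m, u=26.9578 34.1559 13.1992 -3.8486 5.5821 N·m.
t=0.5000 s (step 25): q=-1.0283 -1.9495 1.2771 1.5821 1.1341 rad, qdot=0.0820 -0.2526 -1.1762 -0.4836 -0.6657 rad/s, ee=0.1098 -0.9180 0.7114 m, u=21.2157 27.2893 6.5808 -3.9642 4.4967 N·m.
t=0.6000 s (step 30): q=-0.9998 -1.9667 1.1742 1.5505 1.0705 rad, qdot=0.4281 -0.1191 -0.8835 -0.1784 -0.5960 rad/s, ee=0.0548 -0.9581 0.7064 m, u=15.9998 22.5679 1.4904 -3.9418 3.4358 N·m.
t=0.7000 s (step 35): q=-0.9508 -1.9774 1.0974 1.5409 1.0173 rad, qdot=0.5206 -0.1007 -0.6567 -0.0325 -0.4761 rad/s, ee=0.0284 -0.9821 0.7067 m, u=12.4192 19.9623 -1.9531 -3.9450 2.6779 N·m.
t=0.8000 s (step 40): q=-0.9000 -1.9879 1.0410 1.5393 0.9753 rad, qdot=0.4808 -0.1090 -0.4748 -0.0101 -0.3692 rad/s, ee=0.0164 -0.9976 0.7085 m, u=10.1531 18.5413 -4.2524 -3.9596 2.1765 N·m.
t=0.9000 s (step 45): q=-0.8561 -1.9991 1.0006 1.5387 0.9437 rad, qdot=0.3905 -0.1108 -0.3374 -0.0063 -0.2696 rad/s, ee=0.0109 -1.0081 0.7102 m, u=8.9582 17.7853 -5.7389 -4.0062 1.8413 N·m.
t=1.0000 s (step 50): q=-0.8219 -2.0098 0.9720 1.5383 0.9211 rad, qdot=0.2947 -0.1006 -0.2362 -0.0051 -0.1908 rad/s, ee=0.0081 -1.0154 0.7114 m, u=8.3766 17.3603 -6.7002 -4.0576 1.6199 N·m.
t=1.1000 s (step 55): q=-0.7966 -2.0191 0.9521 1.5381 0.9053 rad, qdot=0.2115 -0.0836 -0.1636 -0.0043 -0.1311 rad/s, ee=0.0063 -1.0205 0.7121 m, u=8.1221 17.0969 -7.3189 -4.0998 1.4717 N·m.
t=1.2000 s (step 60): q=-0.7789 -2.0265 0.9383 1.5380 0.8947 rad, qdot=0.1461 -0.0652 -0.1126 -0.0039 -0.0869 rad/s, ee=0.0050 -1.0240 0.7125 m, u=8.0310 16.9209 -7.7144 -4.1296 1.3714 N·m.
t=1.3000 s (step 65): q=-0.7668 -2.0322 0.9289 1.5378 0.8878 rad, qdot=0.0978 -0.0487 -0.0771 -0.0038 -0.0552 rad/s, ee=0.0038 -1.0263 0.7128 m, u=8.0156 16.7991 -7.9660 -4.1487 1.3031 N·m.
t=1.4000 s (step 70): q=-0.7587 -2.0364 0.9224 1.5376 0.8836 rad, qdot=0.0638 -0.0352 -0.0523 -0.0040 -0.0342 rad/s, ee=0.0029 -1.0279 0.7129 m, u=8.0305 16.7160 -8.1256 -4.1598 1.2576 N·m.
t=1.5000 s (step 75): q=-0.7536 -2.0393 0.9180 1.5375 0.8809 rad, qdot=0.0404 -0.0242 -0.0345 -0.0046 -0.0230 rad/s, ee=0.0021 -1.0289 0.7130 m, u=8.0537 16.6620 -8.2256 -4.1663 1.2297 N·m.
t=1.6000 s (step 80): q=-0.7503 -2.0413 0.9151 1.5373 0.8791 rad, qdot=0.0254 -0.0161 -0.0225 -0.0054 -0.0172 rad/s, ee=0.0014 -1.0296 0.7131 m, u=8.0727 16.6256 -8.2863 -4.1697 1.2133 N·m.
t=1.7000 s (step 85): q=-0.7482 -2.0427 0.9131 1.5371 0.8778 rad, qdot=0.0167 -0.0110 -0.0152 -0.0060 -0.0139 rad/s, ee=0.0009 -1.0301 0.7132 m, u=8.0819 16.5998 -8.3237 -4.1711 1.2036 N·m.
t=1.8000 s (step 90): q=-0.7467 -2.0437 0.9116 1.5371 0.8769 rad, qdot=0.0118 -0.0078 -0.0109 -0.0061 -0.0117 rad/s, ee=0.0005 -1.0304 0.7133 m, u=8.0819 16.5797 -8.3501 -4.1714 1.1970 N·m.
t=1.8400 s (step 92): q=-0.7462 -2.0440 0.9111 1.5370 0.8766 rad, qdot=0.0105 -0.0069 -0.0096 -0.0060 -0.0110 rad/s, ee=0.0003 -1.0305 0.7133 m.
any joint saturated: yes


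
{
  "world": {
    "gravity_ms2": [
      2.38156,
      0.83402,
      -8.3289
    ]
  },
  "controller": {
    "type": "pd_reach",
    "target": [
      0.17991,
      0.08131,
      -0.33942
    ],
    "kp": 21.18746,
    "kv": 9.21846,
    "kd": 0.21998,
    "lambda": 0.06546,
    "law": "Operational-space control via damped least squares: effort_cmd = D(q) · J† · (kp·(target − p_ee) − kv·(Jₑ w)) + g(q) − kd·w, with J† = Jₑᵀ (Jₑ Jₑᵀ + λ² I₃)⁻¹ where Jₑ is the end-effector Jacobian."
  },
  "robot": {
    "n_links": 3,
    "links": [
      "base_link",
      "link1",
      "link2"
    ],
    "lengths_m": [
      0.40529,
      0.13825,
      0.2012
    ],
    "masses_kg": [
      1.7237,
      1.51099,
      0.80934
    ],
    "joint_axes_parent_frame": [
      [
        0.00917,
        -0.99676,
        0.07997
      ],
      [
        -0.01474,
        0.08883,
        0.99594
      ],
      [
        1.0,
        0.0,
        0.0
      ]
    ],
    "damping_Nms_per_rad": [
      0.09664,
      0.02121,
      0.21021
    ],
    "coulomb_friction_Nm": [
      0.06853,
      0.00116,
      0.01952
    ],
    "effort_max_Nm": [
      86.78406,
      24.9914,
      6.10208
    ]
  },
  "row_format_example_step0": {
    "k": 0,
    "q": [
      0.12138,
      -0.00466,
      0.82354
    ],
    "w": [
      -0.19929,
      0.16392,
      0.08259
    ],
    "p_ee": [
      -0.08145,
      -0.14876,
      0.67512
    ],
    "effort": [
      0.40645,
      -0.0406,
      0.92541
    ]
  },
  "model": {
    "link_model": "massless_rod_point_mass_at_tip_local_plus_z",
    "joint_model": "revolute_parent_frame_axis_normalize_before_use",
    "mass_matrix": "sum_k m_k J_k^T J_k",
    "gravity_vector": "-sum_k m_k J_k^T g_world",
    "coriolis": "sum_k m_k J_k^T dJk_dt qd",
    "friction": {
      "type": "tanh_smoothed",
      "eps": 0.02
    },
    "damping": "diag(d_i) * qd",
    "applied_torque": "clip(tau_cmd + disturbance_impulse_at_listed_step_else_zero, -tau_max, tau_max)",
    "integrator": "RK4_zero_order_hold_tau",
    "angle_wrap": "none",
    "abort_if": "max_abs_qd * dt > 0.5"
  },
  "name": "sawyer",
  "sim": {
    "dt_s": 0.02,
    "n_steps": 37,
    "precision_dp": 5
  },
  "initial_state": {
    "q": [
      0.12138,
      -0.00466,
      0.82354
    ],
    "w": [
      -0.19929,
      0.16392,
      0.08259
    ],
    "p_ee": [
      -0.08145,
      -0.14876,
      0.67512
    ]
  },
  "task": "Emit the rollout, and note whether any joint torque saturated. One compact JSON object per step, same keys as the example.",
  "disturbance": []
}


{"k":1,"q":[0.11691,-0.00175,0.83584],"w":[-0.24746,0.12723,1.12605],"p_ee":[-0.07778,-0.15036,0.67374],"effort":[1.03088,-0.0695,0.42314]}
{"k":2,"q":[0.11162,0.00075,0.86488],"w":[-0.2825,0.12423,1.7673],"p_ee":[-0.07333,-0.15413,0.66983],"effort":[1.57752,-0.10377,0.13583]}
{"k":3,"q":[0.10572,0.00342,0.90446],"w":[-0.3073,0.14343,2.18509],"p_ee":[-0.06829,-0.15908,0.66419],"effort":[2.10602,-0.14181,-0.03214]}
{"k":4,"q":[0.09943,0.00665,0.95112],"w":[-0.32264,0.18018,2.47869],"p_ee":[-0.0628,-0.16461,0.6572],"effort":[2.6625,-0.18299,-0.13423]}
{"k":5,"q":[0.09292,0.01079,1.00294],"w":[-0.32783,0.23453,2.70293],"p_ee":[-0.05697,-0.17033,0.64909],"effort":[3.28947,-0.22755,-0.20027]}
{"k":6,"q":[0.08644,0.01624,1.05884],"w":[-0.32089,0.30956,2.88791],"p_ee":[-0.05087,-0.176,0.63995],"effort":[4.02811,-0.27616,-0.24691]}
{"k":7,"q":[0.08025,0.02344,1.11821],"w":[-0.29873,0.41029,3.05008],"p_ee":[-0.04462,-0.1814,0.62985],"effort":[4.91486,-0.32954,-0.2835]}
{"k":8,"q":[0.07469,0.03299,1.18068],"w":[-0.25722,0.5428,3.19834],"p_ee":[-0.03829,-0.18639,0.61883],"effort":[5.96987,-0.38794,-0.31532]}
{"k":9,"q":[0.07021,0.04557,1.24603],"w":[-0.19165,0.71292,3.33753],"p_ee":[-0.03198,-0.19079,0.60694],"effort":[7.17277,-0.45026,-0.34538]}
{"k":10,"q":[0.06731,0.06197,1.31409],"w":[-0.09784,0.92381,3.47017],"p_ee":[-0.02582,-0.19443,0.59422],"effort":[8.4215,-0.51279,-0.37533]}
{"k":11,"q":[0.06659,0.08296,1.38475],"w":[0.02494,1.16971,3.59684],"p_ee":[-0.01992,-0.19715,0.58074],"effort":[9.48006,-0.5671,-0.40584]}
{"k":12,"q":[0.06854,0.10898,1.45786],"w":[0.16928,1.42762,3.71525],"p_ee":[-0.01443,-0.19873,0.5666],"effort":[9.95097,-0.5987,-0.43654]}
{"k":13,"q":[0.07347,0.14004,1.53321],"w":[0.32313,1.67362,3.82034],"p_ee":[-0.00951,-0.19899,0.55194],"effort":[9.39409,-0.59538,-0.46645]}
{"k":14,"q":[0.08129,0.17536,1.61045],"w":[0.45959,1.85628,3.90262],"p_ee":[-0.00527,-0.19777,0.53693],"effort":[7.56136,-0.54623,-0.49405]}
{"k":15,"q":[0.09135,0.21317,1.68901],"w":[0.54605,1.92424,3.9518],"p_ee":[-0.00182,-0.195,0.52178],"effort":[4.64022,-0.45312,-0.51834]}
{"k":16,"q":[0.10237,0.25088,1.76818],"w":[0.55613,1.84862,3.96276],"p_ee":[0.00086,-0.19079,0.5067],"effort":[1.19802,-0.33097,-0.53953]}
{"k":17,"q":[0.11271,0.28566,1.84722],"w":[0.47913,1.63434,3.93934],"p_ee":[0.0029,-0.18537,0.49185],"effort":[-2.15553,-0.19935,-0.55853]}
{"k":18,"q":[0.1207,0.31506,1.92555],"w":[0.31981,1.31102,3.89186],"p_ee":[0.00453,-0.17906,0.47736],"effort":[-5.03782,-0.07367,-0.57577]}
{"k":19,"q":[0.1248,0.33728,2.00278],"w":[0.09147,0.91511,3.83119],"p_ee":[0.00604,-0.17216,0.46329],"effort":[-7.31819,0.03772,-0.59029]}
{"k":20,"q":[0.12383,0.35124,2.07873],"w":[-0.18754,0.48628,3.7638],"p_ee":[0.00776,-0.16489,0.44969],"effort":[-9.01531,0.13004,-0.59982]}
{"k":21,"q":[0.11689,0.35647,2.1533],"w":[-0.50639,0.03941,3.69131],"p_ee":[0.01,-0.15739,0.43664],"effort":[-10.14899,0.20486,-0.60168]}
{"k":22,"q":[0.1033,0.35281,2.22635],"w":[-0.85298,-0.40518,3.61068],"p_ee":[0.01306,-0.1497,0.42421],"effort":[-10.67862,0.26027,-0.59334]}
{"k":23,"q":[0.08264,0.3405,2.29766],"w":[-1.21375,-0.82573,3.51553],"p_ee":[0.0172,-0.14183,0.41248],"effort":[-10.47094,0.29244,-0.57314]}
{"k":24,"q":[0.0548,0.32037,2.36685],"w":[-1.5712,-1.18652,3.39782],"p_ee":[0.0227,-0.13375,0.40154],"effort":[-9.31269,0.29228,-0.54081]}
{"k":25,"q":[0.02009,0.29415,2.4334],"w":[-1.90198,-1.43291,3.25035],"p_ee":[0.0298,-0.12543,0.39144],"effort":[-7.0412,0.24757,-0.4979]}
{"k":26,"q":[-0.02071,0.26475,2.49667],"w":[-2.1789,-1.49937,3.07047],"p_ee":[0.03871,-0.11691,0.38215],"effort":[-3.76419,0.15003,-0.44778]}
{"k":27,"q":[-0.06627,0.23619,2.55605],"w":[-2.37923,-1.34289,2.86329],"p_ee":[0.04951,-0.10827,0.37357],"effort":[0.016,0.00596,-0.39448]}
{"k":28,"q":[-0.115,0.21267,2.61112],"w":[-2.49583,-0.99323,2.6408],"p_ee":[0.06204,-0.09969,0.36547],"effort":[3.57791,-0.15757,-0.34067]}
{"k":29,"q":[-0.16535,0.19692,2.6617],"w":[-2.54172,-0.57248,2.41688],"p_ee":[0.0759,-0.09136,0.35761],"effort":[6.34835,-0.29946,-0.28718]}
{"k":30,"q":[-0.21616,0.18889,2.70791],"w":[-2.54259,-0.23555,2.20301],"p_ee":[0.09052,-0.08346,0.34982],"effort":[8.14794,-0.38554,-0.23496]}
{"k":31,"q":[-0.26678,0.18618,2.75001],"w":[-2.52323,-0.0589,2.00692],"p_ee":[0.10534,-0.07609,0.34198],"effort":[9.17349,-0.41128,-0.18639]}
{"k":32,"q":[-0.31697,0.18597,2.7884],"w":[-2.49888,-0.00102,1.83159],"p_ee":[0.11998,-0.0693,0.33403],"effort":[9.77032,-0.40079,-0.1435]}
{"k":33,"q":[-0.36667,0.18671,2.82347],"w":[-2.4756,0.02802,1.67566],"p_ee":[0.13431,-0.06307,0.32592],"effort":[10.2004,-0.38313,-0.10627]}
{"k":34,"q":[-0.41595,0.18795,2.8556],"w":[-2.45632,0.04085,1.53628],"p_ee":[0.1483,-0.05738,0.31758],"effort":[10.53933,-0.36284,-0.07359]}
{"k":35,"q":[-0.4649,0.18947,2.88507],"w":[-2.44241,0.04496,1.4111],"p_ee":[0.16196,-0.05219,0.30896],"effort":[10.83195,-0.34218,-0.0445]}
{"k":36,"q":[-0.51363,0.19113,2.91217],"w":[-2.43436,0.0417,1.29833],"p_ee":[0.17529,-0.04747,0.3],"effort":[11.10355,-0.32149,-0.01838]}
{"k":37,"q":[-0.56224,0.19294,2.93712],"w":[-2.43184,0.04203,1.19656],"p_ee":[0.18831,-0.04318,0.29065]}
{"summary": "any joint saturated: no"}


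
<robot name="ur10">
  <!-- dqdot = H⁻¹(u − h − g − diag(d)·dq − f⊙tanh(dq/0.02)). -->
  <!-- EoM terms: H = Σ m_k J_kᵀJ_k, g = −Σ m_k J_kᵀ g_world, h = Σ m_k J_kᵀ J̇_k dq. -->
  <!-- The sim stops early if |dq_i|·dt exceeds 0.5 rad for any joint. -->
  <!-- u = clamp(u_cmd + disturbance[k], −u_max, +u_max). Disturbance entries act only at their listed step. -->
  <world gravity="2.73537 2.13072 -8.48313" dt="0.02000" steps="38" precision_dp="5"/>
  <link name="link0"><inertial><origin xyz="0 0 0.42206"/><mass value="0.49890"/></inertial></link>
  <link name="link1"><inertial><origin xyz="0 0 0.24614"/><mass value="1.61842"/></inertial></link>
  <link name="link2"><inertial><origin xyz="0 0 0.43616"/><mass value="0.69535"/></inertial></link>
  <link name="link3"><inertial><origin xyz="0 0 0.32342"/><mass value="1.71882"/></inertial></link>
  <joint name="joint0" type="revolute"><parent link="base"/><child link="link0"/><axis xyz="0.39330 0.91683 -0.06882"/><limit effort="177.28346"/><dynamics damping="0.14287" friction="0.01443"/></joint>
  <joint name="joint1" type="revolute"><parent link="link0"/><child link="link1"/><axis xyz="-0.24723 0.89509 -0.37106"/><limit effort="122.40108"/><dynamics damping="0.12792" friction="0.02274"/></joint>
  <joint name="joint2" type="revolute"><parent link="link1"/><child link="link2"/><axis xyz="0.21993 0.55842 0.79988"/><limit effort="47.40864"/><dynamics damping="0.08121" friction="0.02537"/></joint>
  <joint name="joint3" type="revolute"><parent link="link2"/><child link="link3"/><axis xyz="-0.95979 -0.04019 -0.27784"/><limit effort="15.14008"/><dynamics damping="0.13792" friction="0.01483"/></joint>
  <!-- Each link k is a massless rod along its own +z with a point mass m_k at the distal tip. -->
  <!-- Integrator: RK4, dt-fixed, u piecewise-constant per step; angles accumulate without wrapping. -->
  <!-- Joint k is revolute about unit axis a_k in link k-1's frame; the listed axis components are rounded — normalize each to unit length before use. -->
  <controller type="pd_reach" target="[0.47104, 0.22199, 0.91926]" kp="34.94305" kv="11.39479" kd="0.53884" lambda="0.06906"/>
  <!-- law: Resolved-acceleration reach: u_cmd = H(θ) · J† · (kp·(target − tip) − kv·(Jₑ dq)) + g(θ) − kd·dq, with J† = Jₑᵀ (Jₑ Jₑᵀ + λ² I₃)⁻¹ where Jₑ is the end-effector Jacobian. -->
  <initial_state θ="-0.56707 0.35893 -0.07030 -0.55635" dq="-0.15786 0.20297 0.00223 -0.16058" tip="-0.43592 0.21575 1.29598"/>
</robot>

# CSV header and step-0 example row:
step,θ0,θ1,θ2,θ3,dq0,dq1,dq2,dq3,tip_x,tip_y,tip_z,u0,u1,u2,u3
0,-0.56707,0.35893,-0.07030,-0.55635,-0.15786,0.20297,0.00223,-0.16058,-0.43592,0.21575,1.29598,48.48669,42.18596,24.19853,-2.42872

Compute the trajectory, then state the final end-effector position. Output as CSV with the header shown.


step,θ0,θ1,θ2,θ3,dq0,dq1,dq2,dq3,tip_x,tip_y,tip_z,u0,u1,u2,u3
1,-0.57883,0.37854,-0.06326,-0.57536,-1.01442,1.75015,0.70889,-1.68811,-0.43025,0.21694,1.29337,38.33999,30.55708,18.57979,-1.27538
2,-0.60521,0.42349,-0.04142,-0.61454,-1.62231,2.74421,1.47550,-2.16939,-0.41392,0.21852,1.28794,31.08739,21.18971,14.18961,-0.91680
3,-0.64178,0.48456,-0.00497,-0.65621,-2.03442,3.36911,2.16462,-1.94788,-0.38963,0.22073,1.28015,25.94857,13.94671,10.59987,-0.87934
4,-0.68503,0.55578,0.04359,-0.68921,-2.29213,3.75942,2.68615,-1.31552,-0.35958,0.22337,1.27019,22.12773,8.49472,7.55439,-0.92024
5,-0.73223,0.63337,0.10048,-0.70741,-2.42916,4.00353,3.00264,-0.47739,-0.32567,0.22605,1.25831,19.03572,4.41301,4.92008,-0.95994
6,-0.78124,0.71495,0.16163,-0.70807,-2.47175,4.15093,3.11640,0.43111,-0.28941,0.22833,1.24486,16.30838,1.30590,2.63635,-0.99521
7,-0.83035,0.79878,0.22323,-0.69069,-2.43759,4.21793,3.05844,1.31992,-0.25202,0.22981,1.23026,13.74920,-1.14595,0.67142,-1.04074
8,-0.87814,0.88309,0.28247,-0.65621,-2.33525,4.18956,2.88843,2.13277,-0.21444,0.23023,1.21498,11.24687,-3.18880,-1.01402,-1.11867
9,-0.92326,0.96577,0.33770,-0.60671,-2.16922,4.04800,2.66341,2.81091,-0.17728,0.22944,1.19942,8.84326,-4.96346,-2.45563,-1.21887
10,-0.96450,1.04447,0.38830,-0.54538,-1.94658,3.79264,2.42638,3.30533,-0.14099,0.22747,1.18383,6.65490,-6.53222,-3.67989,-1.31844
11,-1.00083,1.11711,0.43426,-0.47619,-1.68143,3.45051,2.19647,3.59291,-0.10585,0.22443,1.16838,4.78019,-7.90845,-4.69391,-1.39849
12,-1.03160,1.18237,0.47577,-0.40319,-1.39299,3.06507,1.97390,3.68613,-0.07206,0.22051,1.15316,3.22325,-9.09304,-5.49371,-1.45524
13,-1.05652,1.23979,0.51294,-0.32993,-1.10038,2.67685,1.75282,3.62513,-0.03975,0.21597,1.13829,1.90647,-10.09377,-6.08155,-1.49798
14,-1.07568,1.28960,0.54577,-0.25898,-0.81875,2.31223,1.53073,3.45994,-0.00899,0.21103,1.12389,0.73524,-10.92506,-6.47468,-1.54018
15,-1.08941,1.33242,0.57426,-0.19197,-0.55810,1.98298,1.31058,3.23576,0.02022,0.20593,1.11010,-0.35605,-11.60289,-6.70242,-1.59250
16,-1.09818,1.36900,0.59850,-0.12974,-0.32393,1.69121,1.09845,2.98636,0.04793,0.20086,1.09703,-1.39573,-12.14270,-6.79868,-1.66030
17,-1.10255,1.40008,0.61868,-0.07256,-0.11846,1.43442,0.90055,2.73380,0.07422,0.19600,1.08476,-2.38635,-12.55973,-6.79571,-1.74427
18,-1.10311,1.42632,0.63514,-0.02035,0.05798,1.20921,0.72096,2.49124,0.09915,0.19146,1.07331,-3.31687,-12.86933,-6.72061,-1.84225
19,-1.10042,1.44835,0.64822,0.02718,0.20614,1.01280,0.56104,2.26595,0.12282,0.18733,1.06267,-4.17158,-13.08708,-6.59449,-1.95096
20,-1.09503,1.46668,0.65836,0.07039,0.32883,0.83984,0.42342,2.06002,0.14527,0.18368,1.05281,-4.94972,-13.22930,-6.43570,-2.06592
21,-1.08742,1.48177,0.66595,0.10968,0.42822,0.68841,0.30608,1.87422,0.16658,0.18052,1.04369,-5.64504,-13.31003,-6.25583,-2.18335
22,-1.07804,1.49404,0.67140,0.14546,0.50672,0.55659,0.20684,1.70796,0.18678,0.17787,1.03524,-6.25619,-13.34243,-6.06380,-2.30011
23,-1.06727,1.50385,0.67502,0.17809,0.56677,0.44252,0.12343,1.55994,0.20592,0.17572,1.02743,-6.78537,-13.33819,-5.86632,-2.41369
24,-1.05546,1.51154,0.67711,0.20793,0.61079,0.34444,0.05373,1.42848,0.22403,0.17404,1.02019,-7.23720,-13.30726,-5.66831,-2.52227
25,-1.04292,1.51741,0.67795,0.23530,0.64133,0.25810,0.00117,1.31182,0.24115,0.17281,1.01348,-7.61931,-13.25850,-5.47731,-2.62444
26,-1.02987,1.52156,0.67809,0.26047,0.66111,0.17682,-0.02439,1.20853,0.25729,0.17198,1.00725,-7.93941,-13.19869,-5.30553,-2.71787
27,-1.01652,1.52425,0.67774,0.28370,0.67070,0.10912,-0.04535,1.11693,0.27250,0.17152,1.00145,-8.19735,-13.12987,-5.13988,-2.80204
28,-1.00307,1.52571,0.67699,0.30521,0.67206,0.05189,-0.05967,1.03549,0.28680,0.17138,0.99604,-8.40253,-13.05691,-4.98370,-2.87722
29,-0.98967,1.52617,0.67590,0.32517,0.66582,0.00937,-0.08018,0.96268,0.30023,0.17153,0.99101,-8.56029,-12.98467,-4.83041,-2.94393
30,-0.97647,1.52594,0.67430,0.34376,0.65285,-0.01785,-0.11167,0.89716,0.31281,0.17194,0.98631,-8.67889,-12.91930,-4.67772,-3.00389
31,-0.96356,1.52522,0.67212,0.36110,0.63596,-0.04096,-0.13393,0.83796,0.32458,0.17255,0.98192,-8.76845,-12.85893,-4.53677,-3.05840
32,-0.95102,1.52407,0.66958,0.37732,0.61641,-0.06179,-0.14610,0.78414,0.33558,0.17334,0.97782,-8.83244,-12.80072,-4.40770,-3.10721
33,-0.93889,1.52256,0.66683,0.39251,0.59465,-0.07865,-0.15419,0.73485,0.34584,0.17428,0.97398,-8.87370,-12.74480,-4.28714,-3.15039
34,-0.92722,1.52074,0.66394,0.40676,0.57126,-0.09178,-0.15957,0.68951,0.35541,0.17534,0.97039,-8.89580,-12.69153,-4.17431,-3.18844
35,-0.91603,1.51871,0.66095,0.42013,0.54676,-0.10172,-0.16272,0.64768,0.36431,0.17649,0.96704,-8.90200,-12.64115,-4.06887,-3.22192
36,-0.90533,1.51650,0.65790,0.43271,0.52162,-0.10897,-0.16400,0.60895,0.37258,0.17773,0.96390,-8.89514,-12.59371,-3.97043,-3.25133
37,-0.89514,1.51418,0.65483,0.44453,0.49619,-0.11395,-0.16370,0.57301,0.38027,0.17902,0.96097,-8.87772,-12.54921,-3.87863,-3.27716
38,-0.88546,1.51179,0.65177,0.45567,0.47080,-0.11705,-0.16209,0.53956,0.38740,0.18035,0.95823,,,,
# final tip position (m): 0.38740 0.18035 0.95823


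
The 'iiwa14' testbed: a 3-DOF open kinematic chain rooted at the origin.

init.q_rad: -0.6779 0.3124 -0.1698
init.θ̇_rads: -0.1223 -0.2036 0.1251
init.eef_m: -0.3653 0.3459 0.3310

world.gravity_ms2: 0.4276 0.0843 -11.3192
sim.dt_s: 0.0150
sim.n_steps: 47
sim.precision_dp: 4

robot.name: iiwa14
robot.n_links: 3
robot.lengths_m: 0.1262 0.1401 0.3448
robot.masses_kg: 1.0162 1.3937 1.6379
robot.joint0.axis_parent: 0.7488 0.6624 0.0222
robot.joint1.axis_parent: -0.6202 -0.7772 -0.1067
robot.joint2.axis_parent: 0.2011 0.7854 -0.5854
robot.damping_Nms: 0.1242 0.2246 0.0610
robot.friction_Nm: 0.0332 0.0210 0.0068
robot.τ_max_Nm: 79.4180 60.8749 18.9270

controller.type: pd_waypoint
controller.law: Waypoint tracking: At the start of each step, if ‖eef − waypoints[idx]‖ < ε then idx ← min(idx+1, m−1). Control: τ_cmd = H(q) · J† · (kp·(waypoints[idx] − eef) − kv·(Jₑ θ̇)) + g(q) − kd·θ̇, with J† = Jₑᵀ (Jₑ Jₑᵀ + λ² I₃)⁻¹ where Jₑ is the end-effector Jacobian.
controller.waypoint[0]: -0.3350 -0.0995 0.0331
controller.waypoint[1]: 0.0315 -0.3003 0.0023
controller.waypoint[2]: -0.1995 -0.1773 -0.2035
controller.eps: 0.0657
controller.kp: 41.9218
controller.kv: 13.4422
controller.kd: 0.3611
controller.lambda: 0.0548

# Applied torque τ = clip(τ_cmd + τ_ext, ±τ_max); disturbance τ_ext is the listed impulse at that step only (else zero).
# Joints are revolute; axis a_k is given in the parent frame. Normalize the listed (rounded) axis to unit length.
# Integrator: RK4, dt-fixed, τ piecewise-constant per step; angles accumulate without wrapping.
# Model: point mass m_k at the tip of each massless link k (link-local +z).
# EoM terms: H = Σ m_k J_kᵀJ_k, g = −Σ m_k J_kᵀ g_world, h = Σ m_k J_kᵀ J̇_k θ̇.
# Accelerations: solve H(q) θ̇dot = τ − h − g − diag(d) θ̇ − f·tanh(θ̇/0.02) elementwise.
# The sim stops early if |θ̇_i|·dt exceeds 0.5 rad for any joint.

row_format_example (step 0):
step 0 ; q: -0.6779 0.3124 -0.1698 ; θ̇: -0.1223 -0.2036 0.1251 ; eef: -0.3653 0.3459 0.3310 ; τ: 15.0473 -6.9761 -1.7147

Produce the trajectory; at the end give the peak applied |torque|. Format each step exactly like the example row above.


step 1 ; q: -0.6705 0.3190 -0.1739 ; θ̇: 1.0490 0.9806 -0.7164 ; eef: -0.3657 0.3447 0.3311 ; τ: 14.6191 -7.9715 -0.4005
step 2 ; q: -0.6518 0.3342 -0.1924 ; θ̇: 1.4451 1.0535 -1.7443 ; eef: -0.3679 0.3411 0.3301 ; τ: 14.2252 -8.2820 0.6762
step 3 ; q: -0.6276 0.3512 -0.2236 ; θ̇: 1.7905 1.2318 -2.3907 ; eef: -0.3714 0.3356 0.3284 ; τ: 13.8796 -8.5524 1.3889
step 4 ; q: -0.5991 0.3703 -0.2630 ; θ̇: 2.0168 1.3414 -2.8464 ; eef: -0.3757 0.3285 0.3260 ; τ: 13.5486 -8.7198 1.8975
step 5 ; q: -0.5678 0.3908 -0.3081 ; θ̇: 2.1679 1.4201 -3.1563 ; eef: -0.3804 0.3203 0.3231 ; τ: 13.2172 -8.8221 2.2693
step 6 ; q: -0.5347 0.4124 -0.3571 ; θ̇: 2.2633 1.4743 -3.3628 ; eef: -0.3853 0.3110 0.3197 ; τ: 12.8776 -8.8764 2.5519
step 7 ; q: -0.5005 0.4346 -0.4086 ; θ̇: 2.3171 1.5095 -3.4944 ; eef: -0.3901 0.3008 0.3158 ; τ: 12.5276 -8.8966 2.7754
step 8 ; q: -0.4657 0.4572 -0.4617 ; θ̇: 2.3387 1.5293 -3.5707 ; eef: -0.3948 0.2900 0.3116 ; τ: 12.1692 -8.8930 2.9589
step 9 ; q: -0.4307 0.4800 -0.5156 ; θ̇: 2.3349 1.5362 -3.6057 ; eef: -0.3992 0.2786 0.3069 ; τ: 11.8064 -8.8736 3.1139
step 10 ; q: -0.3960 0.5028 -0.5697 ; θ̇: 2.3106 1.5322 -3.6093 ; eef: -0.4032 0.2667 0.3019 ; τ: 11.4440 -8.8442 3.2476
step 11 ; q: -0.3618 0.5256 -0.6238 ; θ̇: 2.2699 1.5191 -3.5887 ; eef: -0.4069 0.2546 0.2966 ; τ: 11.0866 -8.8091 3.3640
step 12 ; q: -0.3283 0.5480 -0.6773 ; θ̇: 2.2157 1.4984 -3.5494 ; eef: -0.4101 0.2422 0.2911 ; τ: 10.7380 -8.7714 3.4654
step 13 ; q: -0.2956 0.5702 -0.7302 ; θ̇: 2.1510 1.4718 -3.4955 ; eef: -0.4129 0.2297 0.2853 ; τ: 10.4009 -8.7326 3.5528
step 14 ; q: -0.2640 0.5919 -0.7822 ; θ̇: 2.0780 1.4406 -3.4302 ; eef: -0.4153 0.2172 0.2793 ; τ: 10.0772 -8.6938 3.6269
step 15 ; q: -0.2335 0.6131 -0.8331 ; θ̇: 1.9986 1.4062 -3.3560 ; eef: -0.4172 0.2047 0.2731 ; τ: 9.7679 -8.6552 3.6877
step 16 ; q: -0.2043 0.6338 -0.8829 ; θ̇: 1.9147 1.3695 -3.2750 ; eef: -0.4188 0.1923 0.2668 ; τ: 9.4733 -8.6167 3.7354
step 17 ; q: -0.1763 0.6539 -0.9314 ; θ̇: 1.8277 1.3315 -3.1888 ; eef: -0.4199 0.1801 0.2604 ; τ: 9.1933 -8.5780 3.7699
step 18 ; q: -0.1497 0.6735 -0.9786 ; θ̇: 1.7389 1.2930 -3.0988 ; eef: -0.4207 0.1681 0.2540 ; τ: 8.9275 -8.5386 3.7915
step 19 ; q: -0.1243 0.6925 -1.0244 ; θ̇: 1.6493 1.2544 -3.0061 ; eef: -0.4212 0.1563 0.2475 ; τ: 8.6752 -8.4980 3.8003
step 20 ; q: -0.1003 0.7109 -1.0688 ; θ̇: 1.5597 1.2164 -2.9116 ; eef: -0.4213 0.1449 0.2410 ; τ: 8.4358 -8.4559 3.7967
step 21 ; q: -0.0777 0.7288 -1.1118 ; θ̇: 1.4708 1.1792 -2.8161 ; eef: -0.4212 0.1338 0.2345 ; τ: 8.2086 -8.4120 3.7811
step 22 ; q: -0.0564 0.7462 -1.1533 ; θ̇: 1.3834 1.1431 -2.7202 ; eef: -0.4208 0.1230 0.2281 ; τ: 7.9929 -8.3660 3.7539
step 23 ; q: -0.0363 0.7630 -1.1935 ; θ̇: 1.2977 1.1083 -2.6244 ; eef: -0.4202 0.1125 0.2217 ; τ: 7.7882 -8.3180 3.7159
step 24 ; q: -0.0176 0.7793 -1.2321 ; θ̇: 1.2142 1.0749 -2.5292 ; eef: -0.4193 0.1024 0.2154 ; τ: 7.5939 -8.2679 3.6677
step 25 ; q: -0.0000 0.7951 -1.2694 ; θ̇: 1.1332 1.0428 -2.4350 ; eef: -0.4183 0.0927 0.2092 ; τ: 7.4094 -8.2158 3.6101
step 26 ; q: 0.0163 0.8104 -1.3052 ; θ̇: 1.0549 1.0121 -2.3421 ; eef: -0.4172 0.0834 0.2031 ; τ: 7.2344 -8.1619 3.5437
step 27 ; q: 0.0315 0.8253 -1.3397 ; θ̇: 0.9794 0.9828 -2.2507 ; eef: -0.4159 0.0744 0.1971 ; τ: 7.0684 -8.1064 3.4694
step 28 ; q: 0.0456 0.8398 -1.3728 ; θ̇: 0.9069 0.9549 -2.1610 ; eef: -0.4145 0.0658 0.1912 ; τ: 6.9110 -8.0496 3.3880
step 29 ; q: 0.0587 0.8539 -1.4046 ; θ̇: 0.8375 0.9281 -2.0733 ; eef: -0.4129 0.0576 0.1855 ; τ: 6.7619 -7.9917 3.3001
step 30 ; q: 0.0707 0.8676 -1.4351 ; θ̇: 0.7711 0.9026 -1.9878 ; eef: -0.4114 0.0498 0.1799 ; τ: 6.6209 -7.9331 3.2067
step 31 ; q: 0.0817 0.8809 -1.4643 ; θ̇: 0.7078 0.8781 -1.9044 ; eef: -0.4097 0.0423 0.1745 ; τ: 6.4876 -7.8740 3.1084
step 32 ; q: 0.0918 0.8938 -1.4923 ; θ̇: 0.6476 0.8547 -1.8233 ; eef: -0.4080 0.0351 0.1692 ; τ: 6.3617 -7.8147 3.0060
step 33 ; q: 0.1011 0.9064 -1.5191 ; θ̇: 0.5905 0.8322 -1.7446 ; eef: -0.4063 0.0283 0.1641 ; τ: 6.2430 -7.7555 2.9001
step 34 ; q: 0.1095 0.9187 -1.5447 ; θ̇: 0.5364 0.8105 -1.6684 ; eef: -0.4045 0.0218 0.1592 ; τ: 6.1311 -7.6966 2.7913
step 35 ; q: 0.1171 0.9307 -1.5692 ; θ̇: 0.4853 0.7895 -1.5946 ; eef: -0.4027 0.0156 0.1544 ; τ: 6.0259 -7.6383 2.6803
step 36 ; q: 0.1240 0.9424 -1.5926 ; θ̇: 0.4370 0.7693 -1.5234 ; eef: -0.4010 0.0097 0.1498 ; τ: 5.9270 -7.5807 2.5676
step 37 ; q: 0.1302 0.9537 -1.6150 ; θ̇: 0.3916 0.7496 -1.4546 ; eef: -0.3992 0.0041 0.1453 ; τ: 5.8341 -7.5241 2.4538
step 38 ; q: 0.1357 0.9648 -1.6363 ; θ̇: 0.3490 0.7306 -1.3883 ; eef: -0.3974 -0.0012 0.1410 ; τ: 5.7471 -7.4686 2.3393
step 39 ; q: 0.1406 0.9756 -1.6567 ; θ̇: 0.3091 0.7120 -1.3245 ; eef: -0.3957 -0.0062 0.1368 ; τ: 5.6656 -7.4144 2.2245
step 40 ; q: 0.1450 0.9861 -1.6761 ; θ̇: 0.2717 0.6939 -1.2631 ; eef: -0.3940 -0.0110 0.1328 ; τ: 5.5894 -7.3615 2.1099
step 41 ; q: 0.1487 0.9964 -1.6946 ; θ̇: 0.2369 0.6763 -1.2041 ; eef: -0.3923 -0.0155 0.1290 ; τ: 5.5182 -7.3101 1.9959
step 42 ; q: 0.1520 1.0064 -1.7123 ; θ̇: 0.2044 0.6590 -1.1476 ; eef: -0.3906 -0.0198 0.1253 ; τ: 5.4517 -7.2601 1.8826
step 43 ; q: 0.1548 1.0161 -1.7291 ; θ̇: 0.1743 0.6422 -1.0933 ; eef: -0.3890 -0.0239 0.1217 ; τ: 5.3897 -7.2117 1.7705
step 44 ; q: 0.1572 1.0256 -1.7451 ; θ̇: 0.1465 0.6256 -1.0414 ; eef: -0.3874 -0.0278 0.1183 ; τ: 5.3319 -7.1649 1.6598
step 45 ; q: 0.1592 1.0349 -1.7604 ; θ̇: 0.1207 0.6094 -0.9916 ; eef: -0.3858 -0.0314 0.1149 ; τ: 5.2781 -7.1198 1.5507
step 46 ; q: 0.1608 1.0439 -1.7749 ; θ̇: 0.0970 0.5935 -0.9441 ; eef: -0.3843 -0.0349 0.1118 ; τ: 5.2281 -7.0762 1.4435
step 47 ; q: 0.1621 1.0526 -1.7888 ; θ̇: 0.0753 0.5779 -0.8986 ; eef: -0.3829 -0.0382 0.1087
max |τ| (N·m): 15.0473


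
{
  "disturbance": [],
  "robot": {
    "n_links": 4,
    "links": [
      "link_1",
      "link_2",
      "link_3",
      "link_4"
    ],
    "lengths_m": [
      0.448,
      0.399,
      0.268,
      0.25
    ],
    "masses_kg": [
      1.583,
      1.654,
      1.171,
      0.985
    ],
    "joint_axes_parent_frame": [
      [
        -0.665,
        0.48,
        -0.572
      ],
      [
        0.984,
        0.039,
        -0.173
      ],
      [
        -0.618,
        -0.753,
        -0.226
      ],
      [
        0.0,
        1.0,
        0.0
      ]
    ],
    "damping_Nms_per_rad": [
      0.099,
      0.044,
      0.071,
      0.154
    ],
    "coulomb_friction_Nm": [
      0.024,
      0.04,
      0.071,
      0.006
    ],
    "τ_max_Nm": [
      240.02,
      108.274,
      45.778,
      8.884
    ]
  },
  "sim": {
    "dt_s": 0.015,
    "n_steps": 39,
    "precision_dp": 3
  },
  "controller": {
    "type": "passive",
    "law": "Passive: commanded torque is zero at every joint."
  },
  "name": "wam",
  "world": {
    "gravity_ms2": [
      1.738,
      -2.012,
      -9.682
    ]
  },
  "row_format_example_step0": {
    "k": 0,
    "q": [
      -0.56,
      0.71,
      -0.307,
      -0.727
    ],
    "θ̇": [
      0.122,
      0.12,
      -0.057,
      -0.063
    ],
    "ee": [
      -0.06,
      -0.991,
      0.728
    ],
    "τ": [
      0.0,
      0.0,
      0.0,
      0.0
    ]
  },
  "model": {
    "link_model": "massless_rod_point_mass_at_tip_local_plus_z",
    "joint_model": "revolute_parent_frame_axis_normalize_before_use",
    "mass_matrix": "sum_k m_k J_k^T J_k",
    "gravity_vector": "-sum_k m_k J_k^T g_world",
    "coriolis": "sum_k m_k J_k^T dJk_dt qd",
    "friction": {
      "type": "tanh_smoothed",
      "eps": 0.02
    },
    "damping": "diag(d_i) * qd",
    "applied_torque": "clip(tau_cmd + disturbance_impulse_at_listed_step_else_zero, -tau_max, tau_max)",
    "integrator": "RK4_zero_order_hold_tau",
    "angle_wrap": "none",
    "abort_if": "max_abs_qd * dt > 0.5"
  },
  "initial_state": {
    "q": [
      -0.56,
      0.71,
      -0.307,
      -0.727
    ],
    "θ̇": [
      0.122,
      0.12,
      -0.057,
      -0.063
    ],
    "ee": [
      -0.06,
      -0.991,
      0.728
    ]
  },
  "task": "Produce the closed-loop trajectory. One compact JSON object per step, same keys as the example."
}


{"k":1,"q":[-0.559,0.713,-0.307,-0.728],"\u03b8\u0307":[0.039,0.269,-0.009,-0.118],"ee":[-0.06,-0.991,0.726],"\u03c4":[0.0,0.0,0.0,0.0]}
{"k":2,"q":[-0.559,0.718,-0.307,-0.731],"\u03b8\u0307":[-0.047,0.412,0.028,-0.184],"ee":[-0.059,-0.993,0.722],"\u03c4":[0.0,0.0,0.0,0.0]}
{"k":3,"q":[-0.56,0.725,-0.307,-0.734],"\u03b8\u0307":[-0.137,0.553,0.066,-0.246],"ee":[-0.058,-0.995,0.715],"\u03c4":[0.0,0.0,0.0,0.0]}
{"k":4,"q":[-0.563,0.735,-0.305,-0.738],"\u03b8\u0307":[-0.231,0.692,0.113,-0.293],"ee":[-0.056,-0.999,0.706],"\u03c4":[0.0,0.0,0.0,0.0]}
{"k":5,"q":[-0.567,0.746,-0.303,-0.743],"\u03b8\u0307":[-0.332,0.827,0.173,-0.324],"ee":[-0.055,-1.004,0.694],"\u03c4":[0.0,0.0,0.0,0.0]}
{"k":6,"q":[-0.573,0.759,-0.3,-0.748],"\u03b8\u0307":[-0.441,0.959,0.249,-0.336],"ee":[-0.052,-1.009,0.68],"\u03c4":[0.0,0.0,0.0,0.0]}
{"k":7,"q":[-0.58,0.775,-0.296,-0.753],"\u03b8\u0307":[-0.561,1.083,0.343,-0.331],"ee":[-0.05,-1.016,0.663],"\u03c4":[0.0,0.0,0.0,0.0]}
{"k":8,"q":[-0.59,0.792,-0.29,-0.757],"\u03b8\u0307":[-0.695,1.2,0.459,-0.307],"ee":[-0.047,-1.024,0.644],"\u03c4":[0.0,0.0,0.0,0.0]}
{"k":9,"q":[-0.601,0.811,-0.282,-0.762],"\u03b8\u0307":[-0.845,1.307,0.601,-0.265],"ee":[-0.043,-1.032,0.623],"\u03c4":[0.0,0.0,0.0,0.0]}
{"k":10,"q":[-0.615,0.831,-0.271,-0.765],"\u03b8\u0307":[-1.012,1.402,0.772,-0.207],"ee":[-0.039,-1.042,0.598],"\u03c4":[0.0,0.0,0.0,0.0]}
{"k":11,"q":[-0.632,0.853,-0.258,-0.768],"\u03b8\u0307":[-1.201,1.482,0.978,-0.132],"ee":[-0.035,-1.051,0.572],"\u03c4":[0.0,0.0,0.0,0.0]}
{"k":12,"q":[-0.651,0.875,-0.242,-0.769],"\u03b8\u0307":[-1.413,1.546,1.224,-0.041],"ee":[-0.03,-1.062,0.543],"\u03c4":[0.0,0.0,0.0,0.0]}
{"k":13,"q":[-0.674,0.899,-0.221,-0.769],"\u03b8\u0307":[-1.651,1.591,1.514,0.06],"ee":[-0.025,-1.073,0.511],"\u03c4":[0.0,0.0,0.0,0.0]}
{"k":14,"q":[-0.701,0.923,-0.196,-0.767],"\u03b8\u0307":[-1.918,1.613,1.854,0.174],"ee":[-0.019,-1.084,0.478],"\u03c4":[0.0,0.0,0.0,0.0]}
{"k":15,"q":[-0.732,0.947,-0.166,-0.764],"\u03b8\u0307":[-2.217,1.611,2.251,0.304],"ee":[-0.013,-1.095,0.442],"\u03c4":[0.0,0.0,0.0,0.0]}
{"k":16,"q":[-0.768,0.971,-0.128,-0.758],"\u03b8\u0307":[-2.549,1.579,2.71,0.452],"ee":[-0.006,-1.107,0.404],"\u03c4":[0.0,0.0,0.0,0.0]}
{"k":17,"q":[-0.809,0.994,-0.084,-0.75],"\u03b8\u0307":[-2.921,1.512,3.237,0.621],"ee":[0.001,-1.118,0.364],"\u03c4":[0.0,0.0,0.0,0.0]}
{"k":18,"q":[-0.856,1.016,-0.031,-0.739],"\u03b8\u0307":[-3.335,1.402,3.833,0.815],"ee":[0.008,-1.13,0.323],"\u03c4":[0.0,0.0,0.0,0.0]}
{"k":19,"q":[-0.909,1.036,0.031,-0.725],"\u03b8\u0307":[-3.797,1.236,4.497,1.041],"ee":[0.016,-1.141,0.28],"\u03c4":[0.0,0.0,0.0,0.0]}
{"k":20,"q":[-0.97,1.053,0.104,-0.708],"\u03b8\u0307":[-4.314,0.997,5.222,1.306],"ee":[0.025,-1.151,0.235],"\u03c4":[0.0,0.0,0.0,0.0]}
{"k":21,"q":[-1.039,1.066,0.188,-0.686],"\u03b8\u0307":[-4.893,0.66,5.988,1.619],"ee":[0.034,-1.16,0.189],"\u03c4":[0.0,0.0,0.0,0.0]}
{"k":22,"q":[-1.117,1.072,0.284,-0.659],"\u03b8\u0307":[-5.539,0.186,6.755,1.99],"ee":[0.043,-1.169,0.142],"\u03c4":[0.0,0.0,0.0,0.0]}
{"k":23,"q":[-1.205,1.07,0.391,-0.626],"\u03b8\u0307":[-6.25,-0.468,7.458,2.439],"ee":[0.054,-1.176,0.095],"\u03c4":[0.0,0.0,0.0,0.0]}
{"k":24,"q":[-1.305,1.057,0.507,-0.585],"\u03b8\u0307":[-7.018,-1.363,7.989,2.988],"ee":[0.065,-1.181,0.046],"\u03c4":[0.0,0.0,0.0,0.0]}
{"k":25,"q":[-1.416,1.028,0.629,-0.535],"\u03b8\u0307":[-7.806,-2.546,8.212,3.692],"ee":[0.077,-1.184,-0.004],"\u03c4":[0.0,0.0,0.0,0.0]}
{"k":26,"q":[-1.539,0.979,0.751,-0.473],"\u03b8\u0307":[-8.546,-4.015,7.987,4.626],"ee":[0.09,-1.185,-0.055],"\u03c4":[0.0,0.0,0.0,0.0]}
{"k":27,"q":[-1.672,0.907,0.866,-0.395],"\u03b8\u0307":[-9.144,-5.684,7.202,5.813],"ee":[0.105,-1.184,-0.11],"\u03c4":[0.0,0.0,0.0,0.0]}
{"k":28,"q":[-1.812,0.808,0.964,-0.299],"\u03b8\u0307":[-9.502,-7.392,5.781,7.081],"ee":[0.122,-1.182,-0.169],"\u03c4":[0.0,0.0,0.0,0.0]}
{"k":29,"q":[-1.955,0.685,1.036,-0.185],"\u03b8\u0307":[-9.579,-8.973,3.683,8.008],"ee":[0.141,-1.178,-0.232],"\u03c4":[0.0,0.0,0.0,0.0]}
{"k":30,"q":[-2.098,0.54,1.071,-0.063],"\u03b8\u0307":[-9.414,-10.332,0.898,8.071],"ee":[0.163,-1.172,-0.299],"\u03c4":[0.0,0.0,0.0,0.0]}
{"k":31,"q":[-2.237,0.377,1.059,0.051],"\u03b8\u0307":[-9.118,-11.47,-2.522,6.911],"ee":[0.187,-1.163,-0.369],"\u03c4":[0.0,0.0,0.0,0.0]}
{"k":32,"q":[-2.372,0.197,0.992,0.138],"\u03b8\u0307":[-8.827,-12.474,-6.547,4.347],"ee":[0.214,-1.151,-0.441],"\u03c4":[0.0,0.0,0.0,0.0]}
{"k":33,"q":[-2.503,0.002,0.86,0.174],"\u03b8\u0307":[-8.668,-13.458,-11.155,0.295],"ee":[0.242,-1.136,-0.514],"\u03c4":[0.0,0.0,0.0,0.0]}
{"k":34,"q":[-2.633,-0.207,0.655,0.139],"\u03b8\u0307":[-8.712,-14.453,-16.189,-5.299],"ee":[0.27,-1.116,-0.584],"\u03c4":[0.0,0.0,0.0,0.0]}
{"k":35,"q":[-2.764,-0.429,0.379,0.012],"\u03b8\u0307":[-8.815,-14.935,-20.222,-11.285],"ee":[0.3,-1.087,-0.647],"\u03c4":[0.0,0.0,0.0,0.0]}
{"k":36,"q":[-2.895,-0.646,0.073,-0.177],"\u03b8\u0307":[-8.497,-13.651,-19.589,-12.949],"ee":[0.328,-1.041,-0.696],"\u03c4":[0.0,0.0,0.0,0.0]}
{"k":37,"q":[-3.018,-0.833,-0.19,-0.35],"\u03b8\u0307":[-7.888,-11.388,-15.346,-9.657],"ee":[0.351,-0.981,-0.73],"\u03c4":[0.0,0.0,0.0,0.0]}
{"k":38,"q":[-3.132,-0.99,-0.388,-0.464],"\u03b8\u0307":[-7.422,-9.543,-11.136,-5.583],"ee":[0.367,-0.912,-0.756],"\u03c4":[0.0,0.0,0.0,0.0]}
{"k":39,"q":[-3.241,-1.122,-0.528,-0.52],"\u03b8\u0307":[-7.123,-8.156,-7.595,-2.066],"ee":[0.379,-0.84,-0.78]}


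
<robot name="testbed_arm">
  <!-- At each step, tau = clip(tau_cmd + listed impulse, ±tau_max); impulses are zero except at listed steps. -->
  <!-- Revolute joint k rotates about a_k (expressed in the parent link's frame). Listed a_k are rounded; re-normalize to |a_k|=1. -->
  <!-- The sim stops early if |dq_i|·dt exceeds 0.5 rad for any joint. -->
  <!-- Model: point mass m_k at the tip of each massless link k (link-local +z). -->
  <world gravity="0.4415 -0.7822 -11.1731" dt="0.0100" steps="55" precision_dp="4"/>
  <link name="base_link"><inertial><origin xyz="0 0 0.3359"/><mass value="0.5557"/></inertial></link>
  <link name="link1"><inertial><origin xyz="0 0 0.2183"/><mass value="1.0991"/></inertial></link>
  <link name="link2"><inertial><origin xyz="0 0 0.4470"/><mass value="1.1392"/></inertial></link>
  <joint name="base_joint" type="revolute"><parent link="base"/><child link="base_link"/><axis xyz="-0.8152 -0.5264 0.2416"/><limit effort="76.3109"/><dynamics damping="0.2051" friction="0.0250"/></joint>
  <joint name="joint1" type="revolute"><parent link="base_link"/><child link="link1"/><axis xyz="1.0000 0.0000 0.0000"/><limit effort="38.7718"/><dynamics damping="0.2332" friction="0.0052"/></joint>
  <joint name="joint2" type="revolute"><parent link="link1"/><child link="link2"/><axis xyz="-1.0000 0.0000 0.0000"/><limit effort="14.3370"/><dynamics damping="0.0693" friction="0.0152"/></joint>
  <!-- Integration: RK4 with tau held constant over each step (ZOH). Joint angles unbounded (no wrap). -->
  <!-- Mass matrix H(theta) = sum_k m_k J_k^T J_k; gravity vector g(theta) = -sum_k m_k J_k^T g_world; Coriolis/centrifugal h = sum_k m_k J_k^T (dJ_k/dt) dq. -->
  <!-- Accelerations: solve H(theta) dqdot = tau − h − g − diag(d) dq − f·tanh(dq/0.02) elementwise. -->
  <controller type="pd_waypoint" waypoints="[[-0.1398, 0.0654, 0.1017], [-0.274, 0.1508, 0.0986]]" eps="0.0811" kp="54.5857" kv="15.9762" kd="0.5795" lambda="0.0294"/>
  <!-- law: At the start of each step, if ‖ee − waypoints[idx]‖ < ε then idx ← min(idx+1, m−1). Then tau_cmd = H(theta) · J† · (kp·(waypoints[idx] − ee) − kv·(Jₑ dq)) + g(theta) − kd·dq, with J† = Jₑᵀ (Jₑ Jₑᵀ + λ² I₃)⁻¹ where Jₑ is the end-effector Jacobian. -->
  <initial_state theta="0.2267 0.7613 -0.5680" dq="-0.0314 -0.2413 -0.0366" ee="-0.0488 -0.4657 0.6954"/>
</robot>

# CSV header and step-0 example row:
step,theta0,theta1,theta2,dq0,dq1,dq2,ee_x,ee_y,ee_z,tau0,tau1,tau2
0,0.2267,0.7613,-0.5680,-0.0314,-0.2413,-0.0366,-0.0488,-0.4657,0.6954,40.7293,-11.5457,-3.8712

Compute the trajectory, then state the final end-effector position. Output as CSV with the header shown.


step,theta0,theta1,theta2,dq0,dq1,dq2,ee_x,ee_y,ee_z,tau0,tau1,tau2
1,0.2299,0.7546,-0.5810,0.6814,-1.0711,-2.5262,-0.0494,-0.4638,0.6948,34.5387,-10.7670,-1.0689
2,0.2403,0.7435,-0.6126,1.3864,-1.1436,-3.7850,-0.0511,-0.4597,0.6913,28.6481,-10.0380,0.4956
3,0.2572,0.7330,-0.6538,1.9924,-0.9571,-4.4510,-0.0537,-0.4538,0.6858,23.3691,-9.2830,1.4603
4,0.2796,0.7247,-0.7001,2.4861,-0.6966,-4.7987,-0.0569,-0.4463,0.6786,18.8097,-8.5329,2.1101
5,0.3064,0.7191,-0.7489,2.8778,-0.4312,-4.9587,-0.0606,-0.4376,0.6702,14.9675,-7.8277,2.5852
6,0.3367,0.7160,-0.7987,3.1840,-0.1851,-5.0006,-0.0644,-0.4278,0.6608,11.7862,-7.1952,2.9599
7,0.3697,0.7153,-0.8485,3.4211,0.0348,-4.9656,-0.0681,-0.4173,0.6507,9.1859,-6.6486,3.2757
8,0.4049,0.7167,-0.8977,3.6033,0.2275,-4.8806,-0.0717,-0.4060,0.6399,7.0802,-6.1890,3.5567
9,0.4416,0.7198,-0.9459,3.7445,0.4005,-4.7582,-0.0750,-0.3942,0.6287,5.3837,-5.8166,3.8132
10,0.4796,0.7246,-0.9927,3.8544,0.5561,-4.6111,-0.0781,-0.3820,0.6172,4.0147,-5.5230,4.0532
11,0.5186,0.7309,-1.0380,3.9405,0.6959,-4.4489,-0.0807,-0.3695,0.6054,2.8951,-5.2981,4.2809
12,0.5583,0.7385,-1.0816,4.0077,0.8195,-4.2796,-0.0831,-0.3568,0.5934,1.9476,-5.1310,4.4991
13,0.5986,0.7473,-1.1235,4.0585,0.9244,-4.1108,-0.0850,-0.3439,0.5814,1.0952,-5.0103,4.7099
14,0.6394,0.7569,-1.1638,4.0923,1.0051,-3.9506,-0.0867,-0.3310,0.5693,0.2616,-4.9240,4.9154
15,0.6804,0.7673,-1.2025,4.1062,1.0535,-3.8075,-0.0880,-0.3180,0.5573,-0.6222,-4.8591,5.1178
16,0.7214,0.7778,-1.2400,4.0948,1.0606,-3.6894,-0.0890,-0.3050,0.5453,-1.6048,-4.8016,5.3187
17,0.7621,0.7882,-1.2764,4.0521,1.0185,-3.6027,-0.0898,-0.2921,0.5335,-2.6988,-4.7374,5.5180
18,0.8022,0.7979,-1.3122,3.9729,0.9237,-3.5492,-0.0903,-0.2792,0.5218,-3.8704,-4.6549,5.7130
19,0.8414,0.8065,-1.3476,3.8558,0.7800,-3.5253,-0.0907,-0.2666,0.5102,-5.0461,-4.5477,5.8980
20,0.8791,0.8133,-1.3828,3.7037,0.5988,-3.5218,-0.0909,-0.2542,0.4989,-6.1370,-4.4170,6.0654
21,0.9153,0.8183,-1.4181,3.5237,0.3967,-3.5264,-0.0911,-0.2420,0.4878,-7.0674,-4.2711,6.2075
22,0.9495,0.8212,-1.4533,3.3257,0.1912,-3.5270,-0.0911,-0.2302,0.4769,-7.7947,-4.1213,6.3192
23,0.9817,0.8221,-1.4886,3.1200,-0.0023,-3.5145,-0.0912,-0.2188,0.4663,-8.3108,-3.9793,6.3985
24,1.0119,0.8212,-1.5235,2.9160,-0.1721,-3.4826,-0.0912,-0.2079,0.4560,-8.6334,-3.8555,6.4462
25,1.0401,0.8188,-1.5581,2.7192,-0.3163,-3.4331,-0.0912,-0.1975,0.4460,-8.7989,-3.7508,6.4682
26,1.0663,0.8150,-1.5921,2.5336,-0.4337,-3.3678,-0.0912,-0.1875,0.4363,-8.8442,-3.6659,6.4697
27,1.0908,0.8102,-1.6254,2.3619,-0.5259,-3.2897,-0.0912,-0.1781,0.4268,-8.8033,-3.5993,6.4560
28,1.1136,0.8046,-1.6579,2.2048,-0.5957,-3.2022,-0.0912,-0.1691,0.4176,-8.7053,-3.5479,6.4320
29,1.1350,0.7984,-1.6894,2.0624,-0.6466,-3.1087,-0.0912,-0.1606,0.4087,-8.5730,-3.5082,6.4017
30,1.1549,0.7918,-1.7200,1.9340,-0.6820,-3.0119,-0.0912,-0.1525,0.4001,-8.4234,-3.4767,6.3681
31,1.1737,0.7848,-1.7496,1.8189,-0.7050,-2.9142,-0.0912,-0.1448,0.3917,-8.2686,-3.4505,6.3334
32,1.1914,0.7777,-1.7783,1.7158,-0.7184,-2.8171,-0.0912,-0.1375,0.3835,-8.1171,-3.4271,6.2992
33,1.2081,0.7705,-1.8060,1.6238,-0.7244,-2.7218,-0.0912,-0.1306,0.3756,-7.9741,-3.4044,6.2664
34,1.2239,0.7633,-1.8327,1.5418,-0.7246,-2.6290,-0.0912,-0.1241,0.3679,-7.8429,-3.3812,6.2354
35,1.2389,0.7561,-1.8585,1.4687,-0.7205,-2.5391,-0.0911,-0.1178,0.3604,-7.7249,-3.3564,6.2066
36,1.2533,0.7489,-1.8835,1.4038,-0.7132,-2.4524,-0.0911,-0.1118,0.3531,-7.6209,-3.3295,6.1799
37,1.2671,0.7418,-1.9076,1.3461,-0.7035,-2.3689,-0.0911,-0.1061,0.3460,-7.5307,-3.3000,6.1552
38,1.2803,0.7349,-1.9309,1.2950,-0.6922,-2.2887,-0.0911,-0.1006,0.3391,-7.4536,-3.2678,6.1323
39,1.2930,0.7280,-1.9534,1.2498,-0.6796,-2.2115,-0.0910,-0.0954,0.3324,-7.3888,-3.2329,6.1112
40,1.3053,0.7213,-1.9751,1.2100,-0.6661,-2.1373,-0.0910,-0.0904,0.3258,-7.3352,-3.1955,6.0915
41,1.3172,0.7147,-1.9961,1.1750,-0.6522,-2.0659,-0.0911,-0.0855,0.3195,-7.2919,-3.1556,6.0731
42,1.3288,0.7083,-2.0164,1.1443,-0.6378,-1.9970,-0.0911,-0.0809,0.3133,-7.2578,-3.1135,6.0557
43,1.3401,0.7020,-2.0360,1.1176,-0.6233,-1.9307,-0.0911,-0.0764,0.3073,-7.2320,-3.0694,6.0393
44,1.3512,0.6958,-2.0550,1.0946,-0.6087,-1.8666,-0.0912,-0.0720,0.3014,-7.2135,-3.0234,6.0236
45,1.3620,0.6898,-2.0734,1.0749,-0.5942,-1.8047,-0.0912,-0.0679,0.2957,-7.2017,-2.9758,6.0086
46,1.3727,0.6840,-2.0911,1.0582,-0.5798,-1.7448,-0.0913,-0.0638,0.2901,-7.1957,-2.9267,5.9942
47,1.3832,0.6782,-2.1083,1.0442,-0.5656,-1.6868,-0.0914,-0.0599,0.2847,-7.1950,-2.8763,5.9801
48,1.3936,0.6727,-2.1248,1.0328,-0.5516,-1.6306,-0.0916,-0.0561,0.2795,-7.1991,-2.8248,5.9665
49,1.4039,0.6672,-2.1409,1.0237,-0.5378,-1.5760,-0.0917,-0.0525,0.2743,-7.2076,-2.7723,5.9533
50,1.4141,0.6619,-2.1563,1.0167,-0.5244,-1.5231,-0.0919,-0.0489,0.2693,-7.2202,-2.7188,5.9403
51,1.4242,0.6568,-2.1713,1.0117,-0.5113,-1.4716,-0.0921,-0.0454,0.2645,-7.2365,-2.6645,5.9275
52,1.4343,0.6517,-2.1858,1.0084,-0.4985,-1.4217,-0.0924,-0.0421,0.2598,-7.2565,-2.6094,5.9150
53,1.4444,0.6468,-2.1997,1.0066,-0.4860,-1.3731,-0.0926,-0.0388,0.2552,-7.2800,-2.5535,5.9027
54,1.4545,0.6420,-2.2132,1.0063,-0.4740,-1.3259,-0.0929,-0.0356,0.2507,-7.3069,-2.4969,5.8905
55,1.4645,0.6373,-2.2262,1.0072,-0.4623,-1.2799,-0.0932,-0.0325,0.2463,,,
# final ee position (m): -0.0932 -0.0325 0.2463
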